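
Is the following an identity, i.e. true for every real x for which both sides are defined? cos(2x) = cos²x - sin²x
Claim: cos(2x) = cos²x - sin²x.
Reasoning: Put y = x in the addition formula cos(x+y) = cos(x)cos(y) - sin(x)sin(y): cos(2x) = cos²x - sin²x.
So the two sides agree for every real x for which both sides are defined.

Conclusion: Yes, this is an identity.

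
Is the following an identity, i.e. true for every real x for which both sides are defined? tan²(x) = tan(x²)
No, this is NOT an identity.

Claim: tan²(x) = tan(x²).
Test a specific point where both sides are defined: x = -π/6.
LHS = tan²(x) ≈ 0.3333
RHS = tan(x²) ≈ 0.2812
Since 0.3333 ≠ 0.2812, the equation fails at this point, so it cannot hold for every real x for which both sides are defined.
tan²(x) means (tan x)², squaring the output; tan(x²) squares the input. These are different functions.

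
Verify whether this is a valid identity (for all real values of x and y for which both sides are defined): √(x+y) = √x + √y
Claim: √(x+y) = √x + √y.
Test a specific point where both sides are defined: x = 5, y = 3/2.
LHS = √(x+y) ≈ 2.5495
RHS = √x + √y ≈ 3.4608
Since 2.5495 ≠ 3.4608, the equation fails at this point, so it cannot hold for all real values of x and y for which both sides are defined.
Squaring the right side gives x + 2√(xy) + y, not x + y.

Conclusion: No, this is NOT an identity.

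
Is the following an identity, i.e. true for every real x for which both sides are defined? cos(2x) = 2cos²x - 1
Claim: cos(2x) = 2cos²x - 1.
Reasoning: cos(2x) = cos²x - sin²x. Replace sin²x by 1 - cos²x: cos²x - (1 - cos²x) = 2cos²x - 1.
So the two sides agree for every real x for which both sides are defined.

Conclusion: Yes, this is an identity.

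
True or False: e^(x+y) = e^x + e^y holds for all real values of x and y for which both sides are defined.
Claim: e^(x+y) = e^x + e^y.
Test a specific point where both sides are defined: x = 5, y = -2.
LHS = e^(x+y) ≈ 20.0855
RHS = e^x + e^y ≈ 148.5485
Since 20.0855 ≠ 148.5485, the equation fails at this point, so it cannot hold for all real values of x and y for which both sides are defined.
The correct rule is e^(x+y) = e^x · e^y (a product, not a sum).

Conclusion: False.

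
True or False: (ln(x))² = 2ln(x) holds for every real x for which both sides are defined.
Claim: (ln(x))² = 2ln(x).
Test a specific point where both sides are defined: x = 5.
LHS = (ln(x))² ≈ 2.5903
RHS = 2ln(x) ≈ 3.2189
Since 2.5903 ≠ 3.2189, the equation fails at this point, so it cannot hold for every real x for which both sides are defined.
2ln(x) equals ln(x²), which is not the same as (ln x)².

Conclusion: False.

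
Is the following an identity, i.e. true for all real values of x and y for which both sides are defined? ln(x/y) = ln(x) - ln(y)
Claim: ln(x/y) = ln(x) - ln(y).
Reasoning: Both sides are simultaneously defined only when x, y > 0. Write x = e^p, y = e^q. Then x/y = e^(p-q), so ln(x/y) = p - q = ln(x) - ln(y).
So the two sides agree for all real values of x and y for which both sides are defined.

Conclusion: Yes, this is an identity.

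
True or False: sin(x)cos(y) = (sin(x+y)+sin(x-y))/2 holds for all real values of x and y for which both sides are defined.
True.

Claim: sin(x)cos(y) = (sin(x+y)+sin(x-y))/2.
Reasoning: sin(x+y) = sin(x)cos(y) + cos(x)sin(y) and sin(x-y) = sin(x)cos(y) - cos(x)sin(y). Adding, sin(x+y) + sin(x-y) = 2sin(x)cos(y); divide by 2.
So the two sides agree for all real values of x and y for which both sides are defined.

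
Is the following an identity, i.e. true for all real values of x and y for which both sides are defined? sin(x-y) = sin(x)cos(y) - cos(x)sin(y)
Claim: sin(x-y) = sin(x)cos(y) - cos(x)sin(y).
Reasoning: Replace y by -y in sin(x+y) = sin(x)cos(y) + cos(x)sin(y) and use cos(-y) = cos(y), sin(-y) = -sin(y): sin(x-y) = sin(x)cos(y) - cos(x)sin(y).
So the two sides agree for all real values of x and y for which both sides are defined.

Conclusion: Yes, this is an identity.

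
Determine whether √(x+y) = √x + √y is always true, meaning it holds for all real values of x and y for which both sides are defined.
No, this is NOT an identity.

Claim: √(x+y) = √x + √y.
Test a specific point where both sides are defined: x = 3, y = 3.
LHS = √(x+y) ≈ 2.4495
RHS = √x + √y ≈ 3.4641
Since 2.4495 ≠ 3.4641, the equation fails at this point, so it cannot hold for all real values of x and y for which both sides are defined.
Squaring the right side gives x + 2√(xy) + y, not x + y.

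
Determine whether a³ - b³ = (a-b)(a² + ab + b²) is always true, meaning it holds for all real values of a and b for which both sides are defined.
Claim: a³ - b³ = (a-b)(a² + ab + b²).
Reasoning: Expand the right side: (a-b)(a² + ab + b²) = a³ + a²b + ab² - a²b - ab² - b³ = a³ - b³ (the middle terms cancel in pairs).
So the two sides agree for all real values of a and b for which both sides are defined.

Conclusion: Yes, this is an identity.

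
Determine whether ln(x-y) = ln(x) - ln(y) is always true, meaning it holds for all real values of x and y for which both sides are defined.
No, this is NOT an identity.

Claim: ln(x-y) = ln(x) - ln(y).
Test a specific point where both sides are defined: x = 5, y = 1.
LHS = ln(x-y) ≈ 1.3863
RHS = ln(x) - ln(y) ≈ 1.6094
Since 1.3863 ≠ 1.6094, the equation fails at this point, so it cannot hold for all real values of x and y for which both sides are defined.
ln(x) - ln(y) = ln(x/y), not ln(x-y).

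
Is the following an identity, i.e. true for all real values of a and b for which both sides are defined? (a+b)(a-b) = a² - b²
Claim: (a+b)(a-b) = a² - b².
Reasoning: Expand: (a+b)(a-b) = a² - ab + ba - b² = a² - b² (the cross terms cancel).
So the two sides agree for all real values of a and b for which both sides are defined.

Conclusion: Yes, this is an identity.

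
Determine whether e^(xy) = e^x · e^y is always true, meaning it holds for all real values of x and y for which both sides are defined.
Claim: e^(xy) = e^x · e^y.
Test a specific point where both sides are defined: x = -3, y = 4.
LHS = e^(xy) ≈ 0.0000
RHS = e^x · e^y ≈ 2.7183
Since 0.0000 ≠ 2.7183, the equation fails at this point, so it cannot hold for all real values of x and y for which both sides are defined.
e^x · e^y = e^(x+y), not e^(xy).

Conclusion: No, this is NOT an identity.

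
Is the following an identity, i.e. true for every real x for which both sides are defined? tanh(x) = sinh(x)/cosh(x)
Claim: tanh(x) = sinh(x)/cosh(x).
Reasoning: tanh(x) is defined as sinh(x)/cosh(x) = (e^x - e^-x)/(e^x + e^-x); cosh(x) ≥ 1 is never zero, so this holds for every real x.
So the two sides agree for every real x for which both sides are defined.

Conclusion: Yes, this is an identity.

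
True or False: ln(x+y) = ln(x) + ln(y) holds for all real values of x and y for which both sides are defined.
False.

Claim: ln(x+y) = ln(x) + ln(y).
Test a specific point where both sides are defined: x = 4, y = 5.
LHS = ln(x+y) ≈ 2.1972
RHS = ln(x) + ln(y) ≈ 2.9957
Since 2.1972 ≠ 2.9957, the equation fails at this point, so it cannot hold for all real values of x and y for which both sides are defined.
ln(x) + ln(y) = ln(xy), not ln(x+y).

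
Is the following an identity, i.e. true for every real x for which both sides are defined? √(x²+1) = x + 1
Claim: √(x²+1) = x + 1.
Test a specific point where both sides are defined: x = 4.
LHS = √(x²+1) ≈ 4.1231
RHS = x + 1 ≈ 5.0000
Since 4.1231 ≠ 5.0000, the equation fails at this point, so it cannot hold for every real x for which both sides are defined.
(x+1)² = x² + 2x + 1 ≠ x² + 1 unless x = 0.

Conclusion: No, this is NOT an identity.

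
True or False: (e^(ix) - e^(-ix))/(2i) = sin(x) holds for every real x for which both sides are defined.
True.

Claim: (e^(ix) - e^(-ix))/(2i) = sin(x).
Reasoning: By Euler's formula e^(ix) = cos(x) + i·sin(x) and e^(-ix) = cos(x) - i·sin(x). Subtracting cancels the cosine terms: e^(ix) - e^(-ix) = 2i·sin(x); divide by 2i.
So the two sides agree for every real x for which both sides are defined.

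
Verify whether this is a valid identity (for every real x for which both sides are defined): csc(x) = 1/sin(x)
Yes, this is an identity.

Claim: csc(x) = 1/sin(x).
Reasoning: csc(x) is by definition the reciprocal of sin(x), wherever sin(x) ≠ 0.
So the two sides agree for every real x for which both sides are defined.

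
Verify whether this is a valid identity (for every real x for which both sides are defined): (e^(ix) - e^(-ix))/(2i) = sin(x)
Yes, this is an identity.

Claim: (e^(ix) - e^(-ix))/(2i) = sin(x).
Reasoning: By Euler's formula e^(ix) = cos(x) + i·sin(x) and e^(-ix) = cos(x) - i·sin(x). Subtracting cancels the cosine terms: e^(ix) - e^(-ix) = 2i·sin(x); divide by 2i.
So the two sides agree for every real x for which both sides are defined.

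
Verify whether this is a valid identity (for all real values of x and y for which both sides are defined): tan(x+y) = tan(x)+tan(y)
Claim: tan(x+y) = tan(x)+tan(y).
Test a specific point where both sides are defined: x = -π/6, y = -π/6.
LHS = tan(x+y) ≈ -1.7321
RHS = tan(x)+tan(y) ≈ -1.1547
Since -1.7321 ≠ -1.1547, the equation fails at this point, so it cannot hold for all real values of x and y for which both sides are defined.
The correct formula is tan(x+y) = (tan(x) + tan(y))/(1 - tan(x)tan(y)).

Conclusion: No, this is NOT an identity.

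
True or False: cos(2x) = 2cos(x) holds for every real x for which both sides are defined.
False.

Claim: cos(2x) = 2cos(x).
Test a specific point where both sides are defined: x = -π/3.
LHS = cos(2x) ≈ -0.5000
RHS = 2cos(x) ≈ 1.0000
Since -0.5000 ≠ 1.0000, the equation fails at this point, so it cannot hold for every real x for which both sides are defined.
The correct double-angle formula is cos(2x) = cos²x - sin²x.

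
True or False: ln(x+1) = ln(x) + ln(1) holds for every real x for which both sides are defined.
False.

Claim: ln(x+1) = ln(x) + ln(1).
Test a specific point where both sides are defined: x = 1/2.
LHS = ln(x+1) ≈ 0.4055
RHS = ln(x) + ln(1) ≈ -0.6931
Since 0.4055 ≠ -0.6931, the equation fails at this point, so it cannot hold for every real x for which both sides are defined.
ln(1) = 0, so the right side is just ln(x), which differs from ln(x+1).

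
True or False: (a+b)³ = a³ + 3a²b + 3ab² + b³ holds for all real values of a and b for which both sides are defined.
Claim: (a+b)³ = a³ + 3a²b + 3ab² + b³.
Reasoning: (a+b)³ = (a+b)(a+b)² = (a+b)(a² + 2ab + b²) = a³ + 2a²b + ab² + a²b + 2ab² + b³ = a³ + 3a²b + 3ab² + b³.
So the two sides agree for all real values of a and b for which both sides are defined.

Conclusion: True.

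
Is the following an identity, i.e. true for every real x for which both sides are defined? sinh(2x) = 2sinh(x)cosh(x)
Yes, this is an identity.

Claim: sinh(2x) = 2sinh(x)cosh(x).
Reasoning: 2sinh(x)cosh(x) = 2 · (e^x - e^-x)/2 · (e^x + e^-x)/2 = (e^(2x) - e^(-2x))/2 = sinh(2x).
So the two sides agree for every real x for which both sides are defined.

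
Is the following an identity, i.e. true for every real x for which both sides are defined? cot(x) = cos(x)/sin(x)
Yes, this is an identity.

Claim: cot(x) = cos(x)/sin(x).
Reasoning: cot(x) is defined as 1/tan(x) = 1/(sin(x)/cos(x)) = cos(x)/sin(x), wherever sin(x) ≠ 0.
So the two sides agree for every real x for which both sides are defined.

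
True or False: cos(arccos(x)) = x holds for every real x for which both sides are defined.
True.

Claim: cos(arccos(x)) = x.
Reasoning: For -1 ≤ x ≤ 1 (where arccos is defined), arccos(x) is by definition an angle whose cosine equals x. Taking the cosine of that angle returns x. (Note the other order, arccos(cos x) = x, is NOT an identity.)
So the two sides agree for every real x for which both sides are defined.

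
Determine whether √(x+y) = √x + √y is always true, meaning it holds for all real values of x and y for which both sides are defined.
Claim: √(x+y) = √x + √y.
Test a specific point where both sides are defined: x = 2, y = 3/2.
LHS = √(x+y) ≈ 1.8708
RHS = √x + √y ≈ 2.6390
Since 1.8708 ≠ 2.6390, the equation fails at this point, so it cannot hold for all real values of x and y for which both sides are defined.
Squaring the right side gives x + 2√(xy) + y, not x + y.

Conclusion: No, this is NOT an identity.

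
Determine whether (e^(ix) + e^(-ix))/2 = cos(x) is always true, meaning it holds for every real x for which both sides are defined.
Yes, this is an identity.

Claim: (e^(ix) + e^(-ix))/2 = cos(x).
Reasoning: By Euler's formula e^(ix) = cos(x) + i·sin(x) and e^(-ix) = cos(x) - i·sin(x). Adding cancels the sine terms: e^(ix) + e^(-ix) = 2cos(x); divide by 2.
So the two sides agree for every real x for which both sides are defined.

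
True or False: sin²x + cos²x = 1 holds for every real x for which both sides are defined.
Claim: sin²x + cos²x = 1.
Reasoning: The point (cos x, sin x) lies on the unit circle X² + Y² = 1, so cos²x + sin²x = 1 for every real x.
So the two sides agree for every real x for which both sides are defined.

Conclusion: True.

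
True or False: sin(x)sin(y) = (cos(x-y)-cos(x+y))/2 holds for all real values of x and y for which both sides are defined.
True.

Claim: sin(x)sin(y) = (cos(x-y)-cos(x+y))/2.
Reasoning: cos(x-y) = cos(x)cos(y) + sin(x)sin(y) and cos(x+y) = cos(x)cos(y) - sin(x)sin(y). Subtracting, cos(x-y) - cos(x+y) = 2sin(x)sin(y); divide by 2.
So the two sides agree for all real values of x and y for which both sides are defined.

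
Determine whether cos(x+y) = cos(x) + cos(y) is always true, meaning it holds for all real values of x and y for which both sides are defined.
No, this is NOT an identity.

Claim: cos(x+y) = cos(x) + cos(y).
Test a specific point where both sides are defined: x = -π/6, y = π/3.
LHS = cos(x+y) ≈ 0.8660
RHS = cos(x) + cos(y) ≈ 1.3660
Since 0.8660 ≠ 1.3660, the equation fails at this point, so it cannot hold for all real values of x and y for which both sides are defined.
The correct expansion is cos(x+y) = cos(x)cos(y) - sin(x)sin(y); cosine is not additive.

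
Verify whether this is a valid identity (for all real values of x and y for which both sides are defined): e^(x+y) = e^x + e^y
No, this is NOT an identity.

Claim: e^(x+y) = e^x + e^y.
Test a specific point where both sides are defined: x = -1, y = 1.
LHS = e^(x+y) ≈ 1.0000
RHS = e^x + e^y ≈ 3.0862
Since 1.0000 ≠ 3.0862, the equation fails at this point, so it cannot hold for all real values of x and y for which both sides are defined.
The correct rule is e^(x+y) = e^x · e^y (a product, not a sum).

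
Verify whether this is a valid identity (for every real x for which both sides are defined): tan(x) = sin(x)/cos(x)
Yes, this is an identity.

Claim: tan(x) = sin(x)/cos(x).
Reasoning: For an angle x whose terminal point on the unit circle is (cos x, sin x), tan(x) is defined as the ratio (second coordinate)/(first coordinate) = sin(x)/cos(x), wherever cos(x) ≠ 0.
So the two sides agree for every real x for which both sides are defined.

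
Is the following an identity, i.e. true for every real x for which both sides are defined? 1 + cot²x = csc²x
Yes, this is an identity.

Claim: 1 + cot²x = csc²x.
Reasoning: Start from sin²x + cos²x = 1 and divide every term by sin²x (allowed wherever cot x and csc x are defined): 1 + cot²x = 1/sin²x = csc²x.
So the two sides agree for every real x for which both sides are defined.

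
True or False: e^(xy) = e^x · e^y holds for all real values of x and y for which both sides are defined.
False.

Claim: e^(xy) = e^x · e^y.
Test a specific point where both sides are defined: x = 5, y = 1/2.
LHS = e^(xy) ≈ 12.1825
RHS = e^x · e^y ≈ 244.6919
Since 12.1825 ≠ 244.6919, the equation fails at this point, so it cannot hold for all real values of x and y for which both sides are defined.
e^x · e^y = e^(x+y), not e^(xy).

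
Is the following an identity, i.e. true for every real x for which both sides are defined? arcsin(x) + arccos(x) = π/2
Yes, this is an identity.

Claim: arcsin(x) + arccos(x) = π/2.
Reasoning: Both sides are defined for -1 ≤ x ≤ 1. Let θ = arcsin(x), so sin θ = x and θ ∈ [-π/2, π/2]. Then cos(π/2 - θ) = sin θ = x and π/2 - θ ∈ [0, π], which is exactly the range of arccos, so arccos(x) = π/2 - θ. Adding: arcsin(x) + arccos(x) = θ + (π/2 - θ) = π/2.
So the two sides agree for every real x for which both sides are defined.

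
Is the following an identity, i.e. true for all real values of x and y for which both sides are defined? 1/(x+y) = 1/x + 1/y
No, this is NOT an identity.

Claim: 1/(x+y) = 1/x + 1/y.
Test a specific point where both sides are defined: x = 4, y = 5.
LHS = 1/(x+y) ≈ 0.1111
RHS = 1/x + 1/y ≈ 0.4500
Since 0.1111 ≠ 0.4500, the equation fails at this point, so it cannot hold for all real values of x and y for which both sides are defined.
1/x + 1/y = (x+y)/(xy), which is not 1/(x+y).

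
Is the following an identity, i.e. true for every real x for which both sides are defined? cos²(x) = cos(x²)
Claim: cos²(x) = cos(x²).
Test a specific point where both sides are defined: x = -π/2.
LHS = cos²(x) ≈ 0.0000
RHS = cos(x²) ≈ -0.7812
Since 0.0000 ≠ -0.7812, the equation fails at this point, so it cannot hold for every real x for which both sides are defined.
cos²(x) means (cos x)², squaring the output; cos(x²) squares the input. These are different functions.

Conclusion: No, this is NOT an identity.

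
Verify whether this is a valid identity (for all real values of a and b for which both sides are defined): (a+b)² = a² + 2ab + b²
Yes, this is an identity.

Claim: (a+b)² = a² + 2ab + b².
Reasoning: Expand: (a+b)² = (a+b)(a+b) = a·a + a·b + b·a + b·b = a² + 2ab + b².
So the two sides agree for all real values of a and b for which both sides are defined.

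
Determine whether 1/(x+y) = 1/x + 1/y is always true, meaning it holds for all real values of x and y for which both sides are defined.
Claim: 1/(x+y) = 1/x + 1/y.
Test a specific point where both sides are defined: x = 3/2, y = 3/2.
LHS = 1/(x+y) ≈ 0.3333
RHS = 1/x + 1/y ≈ 1.3333
Since 0.3333 ≠ 1.3333, the equation fails at this point, so it cannot hold for all real values of x and y for which both sides are defined.
1/x + 1/y = (x+y)/(xy), which is not 1/(x+y).

Conclusion: No, this is NOT an identity.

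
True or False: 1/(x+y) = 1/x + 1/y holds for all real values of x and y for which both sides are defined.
Claim: 1/(x+y) = 1/x + 1/y.
Test a specific point where both sides are defined: x = 1, y = 1.
LHS = 1/(x+y) ≈ 0.5000
RHS = 1/x + 1/y ≈ 2.0000
Since 0.5000 ≠ 2.0000, the equation fails at this point, so it cannot hold for all real values of x and y for which both sides are defined.
1/x + 1/y = (x+y)/(xy), which is not 1/(x+y).

Conclusion: False.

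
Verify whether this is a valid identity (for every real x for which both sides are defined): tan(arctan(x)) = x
Yes, this is an identity.

Claim: tan(arctan(x)) = x.
Reasoning: For every real x, arctan(x) is by definition the angle in (-π/2, π/2) whose tangent equals x. Taking the tangent of that angle returns x.
So the two sides agree for every real x for which both sides are defined.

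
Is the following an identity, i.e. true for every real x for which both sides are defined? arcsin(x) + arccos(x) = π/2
Claim: arcsin(x) + arccos(x) = π/2.
Reasoning: Both sides are defined for -1 ≤ x ≤ 1. Let θ = arcsin(x), so sin θ = x and θ ∈ [-π/2, π/2]. Then cos(π/2 - θ) = sin θ = x and π/2 - θ ∈ [0, π], which is exactly the range of arccos, so arccos(x) = π/2 - θ. Adding: arcsin(x) + arccos(x) = θ + (π/2 - θ) = π/2.
So the two sides agree for every real x for which both sides are defined.

Conclusion: Yes, this is an identity.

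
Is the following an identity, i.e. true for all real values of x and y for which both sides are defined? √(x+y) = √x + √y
No, this is NOT an identity.

Claim: √(x+y) = √x + √y.
Test a specific point where both sides are defined: x = 1/2, y = 1/2.
LHS = √(x+y) ≈ 1.0000
RHS = √x + √y ≈ 1.4142
Since 1.0000 ≠ 1.4142, the equation fails at this point, so it cannot hold for all real values of x and y for which both sides are defined.
Squaring the right side gives x + 2√(xy) + y, not x + y.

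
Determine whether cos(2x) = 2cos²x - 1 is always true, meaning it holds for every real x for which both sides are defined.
Claim: cos(2x) = 2cos²x - 1.
Reasoning: cos(2x) = cos²x - sin²x. Replace sin²x by 1 - cos²x: cos²x - (1 - cos²x) = 2cos²x - 1.
So the two sides agree for every real x for which both sides are defined.

Conclusion: Yes, this is an identity.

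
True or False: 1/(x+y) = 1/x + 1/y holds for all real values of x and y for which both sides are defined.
Claim: 1/(x+y) = 1/x + 1/y.
Test a specific point where both sides are defined: x = 1/2, y = 2.
LHS = 1/(x+y) ≈ 0.4000
RHS = 1/x + 1/y ≈ 2.5000
Since 0.4000 ≠ 2.5000, the equation fails at this point, so it cannot hold for all real values of x and y for which both sides are defined.
1/x + 1/y = (x+y)/(xy), which is not 1/(x+y).

Conclusion: False.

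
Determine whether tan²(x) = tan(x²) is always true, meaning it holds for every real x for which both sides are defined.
No, this is NOT an identity.

Claim: tan²(x) = tan(x²).
Test a specific point where both sides are defined: x = -π/6.
LHS = tan²(x) ≈ 0.3333
RHS = tan(x²) ≈ 0.2812
Since 0.3333 ≠ 0.2812, the equation fails at this point, so it cannot hold for every real x for which both sides are defined.
tan²(x) means (tan x)², squaring the output; tan(x²) squares the input. These are different functions.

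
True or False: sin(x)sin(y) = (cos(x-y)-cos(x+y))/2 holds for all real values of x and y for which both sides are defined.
Claim: sin(x)sin(y) = (cos(x-y)-cos(x+y))/2.
Reasoning: cos(x-y) = cos(x)cos(y) + sin(x)sin(y) and cos(x+y) = cos(x)cos(y) - sin(x)sin(y). Subtracting, cos(x-y) - cos(x+y) = 2sin(x)sin(y); divide by 2.
So the two sides agree for all real values of x and y for which both sides are defined.

Conclusion: True.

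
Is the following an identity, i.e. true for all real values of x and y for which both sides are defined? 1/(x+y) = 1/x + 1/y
No, this is NOT an identity.

Claim: 1/(x+y) = 1/x + 1/y.
Test a specific point where both sides are defined: x = -1, y = 1/2.
LHS = 1/(x+y) ≈ -2.0000
RHS = 1/x + 1/y ≈ 1.0000
Since -2.0000 ≠ 1.0000, the equation fails at this point, so it cannot hold for all real values of x and y for which both sides are defined.
1/x + 1/y = (x+y)/(xy), which is not 1/(x+y).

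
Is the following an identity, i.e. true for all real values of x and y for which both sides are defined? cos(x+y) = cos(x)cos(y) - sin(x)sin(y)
Claim: cos(x+y) = cos(x)cos(y) - sin(x)sin(y).
Reasoning: By Euler's formula e^(i(x+y)) = e^(ix)·e^(iy) = (cos x + i·sin x)(cos y + i·sin y). The real part of the left side is cos(x+y); the real part of the product is cos(x)cos(y) - sin(x)sin(y) (since i·i = -1).
So the two sides agree for all real values of x and y for which both sides are defined.

Conclusion: Yes, this is an identity.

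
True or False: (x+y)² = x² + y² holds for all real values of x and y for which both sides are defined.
False.

Claim: (x+y)² = x² + y².
Test a specific point where both sides are defined: x = 3/2, y = -1.
LHS = (x+y)² ≈ 0.2500
RHS = x² + y² ≈ 3.2500
Since 0.2500 ≠ 3.2500, the equation fails at this point, so it cannot hold for all real values of x and y for which both sides are defined.
The correct expansion is (x+y)² = x² + 2xy + y²; the cross term 2xy is missing.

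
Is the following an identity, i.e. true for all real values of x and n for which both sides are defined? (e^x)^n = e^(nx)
Claim: (e^x)^n = e^(nx).
Reasoning: e^x is a positive real number, and for a positive base B and real exponent n, B^n = e^(n·ln B). With B = e^x, ln B = x, so (e^x)^n = e^(n·x).
So the two sides agree for all real values of x and n for which both sides are defined.

Conclusion: Yes, this is an identity.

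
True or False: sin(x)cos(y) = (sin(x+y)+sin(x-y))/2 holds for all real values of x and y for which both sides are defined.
True.

Claim: sin(x)cos(y) = (sin(x+y)+sin(x-y))/2.
Reasoning: sin(x+y) = sin(x)cos(y) + cos(x)sin(y) and sin(x-y) = sin(x)cos(y) - cos(x)sin(y). Adding, sin(x+y) + sin(x-y) = 2sin(x)cos(y); divide by 2.
So the two sides agree for all real values of x and y for which both sides are defined.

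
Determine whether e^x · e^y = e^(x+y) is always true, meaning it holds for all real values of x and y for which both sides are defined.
Yes, this is an identity.

Claim: e^x · e^y = e^(x+y).
Reasoning: This is the law of exponents for a common base: multiplying powers adds exponents. E.g. from the series, (Σ x^j/j!)(Σ y^k/k!) = Σ_m (Σ_{j+k=m} x^j y^k/(j!k!)) = Σ_m (x+y)^m/m! by the binomial theorem.
So the two sides agree for all real values of x and y for which both sides are defined.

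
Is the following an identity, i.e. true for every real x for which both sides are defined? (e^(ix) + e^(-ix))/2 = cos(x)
Yes, this is an identity.

Claim: (e^(ix) + e^(-ix))/2 = cos(x).
Reasoning: By Euler's formula e^(ix) = cos(x) + i·sin(x) and e^(-ix) = cos(x) - i·sin(x). Adding cancels the sine terms: e^(ix) + e^(-ix) = 2cos(x); divide by 2.
So the two sides agree for every real x for which both sides are defined.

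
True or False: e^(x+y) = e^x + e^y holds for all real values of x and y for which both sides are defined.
False.

Claim: e^(x+y) = e^x + e^y.
Test a specific point where both sides are defined: x = -1, y = 3.
LHS = e^(x+y) ≈ 7.3891
RHS = e^x + e^y ≈ 20.4534
Since 7.3891 ≠ 20.4534, the equation fails at this point, so it cannot hold for all real values of x and y for which both sides are defined.
The correct rule is e^(x+y) = e^x · e^y (a product, not a sum).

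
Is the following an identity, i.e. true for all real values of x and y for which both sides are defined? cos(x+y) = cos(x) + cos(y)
No, this is NOT an identity.

Claim: cos(x+y) = cos(x) + cos(y).
Test a specific point where both sides are defined: x = -π/3, y = 3π/4.
LHS = cos(x+y) ≈ 0.2588
RHS = cos(x) + cos(y) ≈ -0.2071
Since 0.2588 ≠ -0.2071, the equation fails at this point, so it cannot hold for all real values of x and y for which both sides are defined.
The correct expansion is cos(x+y) = cos(x)cos(y) - sin(x)sin(y); cosine is not additive.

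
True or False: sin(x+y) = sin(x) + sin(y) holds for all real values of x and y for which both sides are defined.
False.

Claim: sin(x+y) = sin(x) + sin(y).
Test a specific point where both sides are defined: x = π/3, y = π.
LHS = sin(x+y) ≈ -0.8660
RHS = sin(x) + sin(y) ≈ 0.8660
Since -0.8660 ≠ 0.8660, the equation fails at this point, so it cannot hold for all real values of x and y for which both sides are defined.
The correct expansion is sin(x+y) = sin(x)cos(y) + cos(x)sin(y); sine is not additive.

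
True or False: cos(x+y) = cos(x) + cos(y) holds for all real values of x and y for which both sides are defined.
False.

Claim: cos(x+y) = cos(x) + cos(y).
Test a specific point where both sides are defined: x = -π/2, y = -π/4.
LHS = cos(x+y) ≈ -0.7071
RHS = cos(x) + cos(y) ≈ 0.7071
Since -0.7071 ≠ 0.7071, the equation fails at this point, so it cannot hold for all real values of x and y for which both sides are defined.
The correct expansion is cos(x+y) = cos(x)cos(y) - sin(x)sin(y); cosine is not additive.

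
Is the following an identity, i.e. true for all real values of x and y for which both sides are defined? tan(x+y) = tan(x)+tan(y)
Claim: tan(x+y) = tan(x)+tan(y).
Test a specific point where both sides are defined: x = -π/3, y = -π/4.
LHS = tan(x+y) ≈ 3.7321
RHS = tan(x)+tan(y) ≈ -2.7321
Since 3.7321 ≠ -2.7321, the equation fails at this point, so it cannot hold for all real values of x and y for which both sides are defined.
The correct formula is tan(x+y) = (tan(x) + tan(y))/(1 - tan(x)tan(y)).

Conclusion: No, this is NOT an identity.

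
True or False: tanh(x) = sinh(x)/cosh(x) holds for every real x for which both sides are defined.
True.

Claim: tanh(x) = sinh(x)/cosh(x).
Reasoning: tanh(x) is defined as sinh(x)/cosh(x) = (e^x - e^-x)/(e^x + e^-x); cosh(x) ≥ 1 is never zero, so this holds for every real x.
So the two sides agree for every real x for which both sides are defined.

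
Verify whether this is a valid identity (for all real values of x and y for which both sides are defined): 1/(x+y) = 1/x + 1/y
No, this is NOT an identity.

Claim: 1/(x+y) = 1/x + 1/y.
Test a specific point where both sides are defined: x = 3, y = 5.
LHS = 1/(x+y) ≈ 0.1250
RHS = 1/x + 1/y ≈ 0.5333
Since 0.1250 ≠ 0.5333, the equation fails at this point, so it cannot hold for all real values of x and y for which both sides are defined.
1/x + 1/y = (x+y)/(xy), which is not 1/(x+y).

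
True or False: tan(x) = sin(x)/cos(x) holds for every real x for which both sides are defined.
Claim: tan(x) = sin(x)/cos(x).
Reasoning: For an angle x whose terminal point on the unit circle is (cos x, sin x), tan(x) is defined as the ratio (second coordinate)/(first coordinate) = sin(x)/cos(x), wherever cos(x) ≠ 0.
So the two sides agree for every real x for which both sides are defined.

Conclusion: True.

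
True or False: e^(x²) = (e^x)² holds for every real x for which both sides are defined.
False.

Claim: e^(x²) = (e^x)².
Test a specific point where both sides are defined: x = -1.
LHS = e^(x²) ≈ 2.7183
RHS = (e^x)² ≈ 0.1353
Since 2.7183 ≠ 0.1353, the equation fails at this point, so it cannot hold for every real x for which both sides are defined.
(e^x)² = e^(2x), and 2x ≠ x² in general.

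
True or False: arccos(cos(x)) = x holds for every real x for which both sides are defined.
False.

Claim: arccos(cos(x)) = x.
Test a specific point where both sides are defined: x = -π/6.
LHS = arccos(cos(x)) ≈ 0.5236
RHS = x ≈ -0.5236
Since 0.5236 ≠ -0.5236, the equation fails at this point, so it cannot hold for every real x for which both sides are defined.
arccos only returns values in [0, π], so arccos(cos(x)) = x holds only for x in that interval, not for all real x.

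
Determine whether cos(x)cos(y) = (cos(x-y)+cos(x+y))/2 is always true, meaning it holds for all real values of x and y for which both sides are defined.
Yes, this is an identity.

Claim: cos(x)cos(y) = (cos(x-y)+cos(x+y))/2.
Reasoning: cos(x-y) = cos(x)cos(y) + sin(x)sin(y) and cos(x+y) = cos(x)cos(y) - sin(x)sin(y). Adding, cos(x-y) + cos(x+y) = 2cos(x)cos(y); divide by 2.
So the two sides agree for all real values of x and y for which both sides are defined.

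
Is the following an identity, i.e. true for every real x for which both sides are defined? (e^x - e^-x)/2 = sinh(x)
Claim: (e^x - e^-x)/2 = sinh(x).
Reasoning: This is exactly the definition of the hyperbolic sine: sinh(x) := (e^x - e^-x)/2.
So the two sides agree for every real x for which both sides are defined.

Conclusion: Yes, this is an identity.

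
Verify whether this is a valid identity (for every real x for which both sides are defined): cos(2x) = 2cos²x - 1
Claim: cos(2x) = 2cos²x - 1.
Reasoning: cos(2x) = cos²x - sin²x. Replace sin²x by 1 - cos²x: cos²x - (1 - cos²x) = 2cos²x - 1.
So the two sides agree for every real x for which both sides are defined.

Conclusion: Yes, this is an identity.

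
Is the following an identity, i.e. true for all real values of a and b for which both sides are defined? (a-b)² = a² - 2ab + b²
Yes, this is an identity.

Claim: (a-b)² = a² - 2ab + b².
Reasoning: Expand: (a-b)² = (a-b)(a-b) = a·a - a·b - b·a + b·b = a² - 2ab + b².
So the two sides agree for all real values of a and b for which both sides are defined.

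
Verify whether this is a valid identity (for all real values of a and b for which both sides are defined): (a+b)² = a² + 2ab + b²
Claim: (a+b)² = a² + 2ab + b².
Reasoning: Expand: (a+b)² = (a+b)(a+b) = a·a + a·b + b·a + b·b = a² + 2ab + b².
So the two sides agree for all real values of a and b for which both sides are defined.

Conclusion: Yes, this is an identity.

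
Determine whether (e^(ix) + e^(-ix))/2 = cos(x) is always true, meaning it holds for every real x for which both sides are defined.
Claim: (e^(ix) + e^(-ix))/2 = cos(x).
Reasoning: By Euler's formula e^(ix) = cos(x) + i·sin(x) and e^(-ix) = cos(x) - i·sin(x). Adding cancels the sine terms: e^(ix) + e^(-ix) = 2cos(x); divide by 2.
So the two sides agree for every real x for which both sides are defined.

Conclusion: Yes, this is an identity.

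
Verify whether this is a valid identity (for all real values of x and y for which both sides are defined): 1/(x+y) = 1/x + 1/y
Claim: 1/(x+y) = 1/x + 1/y.
Test a specific point where both sides are defined: x = 3/2, y = 1.
LHS = 1/(x+y) ≈ 0.4000
RHS = 1/x + 1/y ≈ 1.6667
Since 0.4000 ≠ 1.6667, the equation fails at this point, so it cannot hold for all real values of x and y for which both sides are defined.
1/x + 1/y = (x+y)/(xy), which is not 1/(x+y).

Conclusion: No, this is NOT an identity.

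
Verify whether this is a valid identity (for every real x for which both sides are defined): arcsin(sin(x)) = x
No, this is NOT an identity.

Claim: arcsin(sin(x)) = x.
Test a specific point where both sides are defined: x = π.
LHS = arcsin(sin(x)) ≈ 0.0000
RHS = x ≈ 3.1416
Since 0.0000 ≠ 3.1416, the equation fails at this point, so it cannot hold for every real x for which both sides are defined.
arcsin only returns values in [-π/2, π/2], so arcsin(sin(x)) = x holds only for x in that interval, not for all real x.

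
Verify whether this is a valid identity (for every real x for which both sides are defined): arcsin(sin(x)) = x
No, this is NOT an identity.

Claim: arcsin(sin(x)) = x.
Test a specific point where both sides are defined: x = 2π/3.
LHS = arcsin(sin(x)) ≈ 1.0472
RHS = x ≈ 2.0944
Since 1.0472 ≠ 2.0944, the equation fails at this point, so it cannot hold for every real x for which both sides are defined.
arcsin only returns values in [-π/2, π/2], so arcsin(sin(x)) = x holds only for x in that interval, not for all real x.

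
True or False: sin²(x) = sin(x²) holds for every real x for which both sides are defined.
Claim: sin²(x) = sin(x²).
Test a specific point where both sides are defined: x = 3π/4.
LHS = sin²(x) ≈ 0.5000
RHS = sin(x²) ≈ -0.6680
Since 0.5000 ≠ -0.6680, the equation fails at this point, so it cannot hold for every real x for which both sides are defined.
sin²(x) means (sin x)², squaring the output; sin(x²) squares the input. These are different functions.

Conclusion: False.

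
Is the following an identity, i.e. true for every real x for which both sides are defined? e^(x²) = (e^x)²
No, this is NOT an identity.

Claim: e^(x²) = (e^x)².
Test a specific point where both sides are defined: x = 3.
LHS = e^(x²) ≈ 8103.0839
RHS = (e^x)² ≈ 403.4288
Since 8103.0839 ≠ 403.4288, the equation fails at this point, so it cannot hold for every real x for which both sides are defined.
(e^x)² = e^(2x), and 2x ≠ x² in general.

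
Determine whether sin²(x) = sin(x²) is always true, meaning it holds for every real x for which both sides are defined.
Claim: sin²(x) = sin(x²).
Test a specific point where both sides are defined: x = π/6.
LHS = sin²(x) ≈ 0.2500
RHS = sin(x²) ≈ 0.2707
Since 0.2500 ≠ 0.2707, the equation fails at this point, so it cannot hold for every real x for which both sides are defined.
sin²(x) means (sin x)², squaring the output; sin(x²) squares the input. These are different functions.

Conclusion: No, this is NOT an identity.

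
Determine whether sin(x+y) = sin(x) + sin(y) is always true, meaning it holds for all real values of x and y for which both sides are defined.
Claim: sin(x+y) = sin(x) + sin(y).
Test a specific point where both sides are defined: x = -π/2, y = -π/2.
LHS = sin(x+y) ≈ 0.0000
RHS = sin(x) + sin(y) ≈ -2.0000
Since 0.0000 ≠ -2.0000, the equation fails at this point, so it cannot hold for all real values of x and y for which both sides are defined.
The correct expansion is sin(x+y) = sin(x)cos(y) + cos(x)sin(y); sine is not additive.

Conclusion: No, this is NOT an identity.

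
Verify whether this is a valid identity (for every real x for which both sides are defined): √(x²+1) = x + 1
No, this is NOT an identity.

Claim: √(x²+1) = x + 1.
Test a specific point where both sides are defined: x = 2.
LHS = √(x²+1) ≈ 2.2361
RHS = x + 1 ≈ 3.0000
Since 2.2361 ≠ 3.0000, the equation fails at this point, so it cannot hold for every real x for which both sides are defined.
(x+1)² = x² + 2x + 1 ≠ x² + 1 unless x = 0.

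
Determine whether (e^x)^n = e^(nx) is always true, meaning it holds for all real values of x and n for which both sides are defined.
Claim: (e^x)^n = e^(nx).
Reasoning: e^x is a positive real number, and for a positive base B and real exponent n, B^n = e^(n·ln B). With B = e^x, ln B = x, so (e^x)^n = e^(n·x).
So the two sides agree for all real values of x and n for which both sides are defined.

Conclusion: Yes, this is an identity.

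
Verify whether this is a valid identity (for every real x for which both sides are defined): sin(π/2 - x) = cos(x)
Yes, this is an identity.

Claim: sin(π/2 - x) = cos(x).
Reasoning: Use sin(u - v) = sin(u)cos(v) - cos(u)sin(v) with u = π/2, v = x: sin(π/2)cos(x) - cos(π/2)sin(x) = 1·cos(x) - 0·sin(x) = cos(x).
So the two sides agree for every real x for which both sides are defined.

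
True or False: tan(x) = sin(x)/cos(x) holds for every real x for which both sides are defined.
True.

Claim: tan(x) = sin(x)/cos(x).
Reasoning: For an angle x whose terminal point on the unit circle is (cos x, sin x), tan(x) is defined as the ratio (second coordinate)/(first coordinate) = sin(x)/cos(x), wherever cos(x) ≠ 0.
So the two sides agree for every real x for which both sides are defined.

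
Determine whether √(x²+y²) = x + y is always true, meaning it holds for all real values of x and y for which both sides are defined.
No, this is NOT an identity.

Claim: √(x²+y²) = x + y.
Test a specific point where both sides are defined: x = -3, y = 2.
LHS = √(x²+y²) ≈ 3.6056
RHS = x + y ≈ -1.0000
Since 3.6056 ≠ -1.0000, the equation fails at this point, so it cannot hold for all real values of x and y for which both sides are defined.
(x+y)² = x² + 2xy + y², not x² + y², so the square root does not split this way.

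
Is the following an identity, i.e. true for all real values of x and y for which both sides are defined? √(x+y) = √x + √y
Claim: √(x+y) = √x + √y.
Test a specific point where both sides are defined: x = 3, y = 5.
LHS = √(x+y) ≈ 2.8284
RHS = √x + √y ≈ 3.9681
Since 2.8284 ≠ 3.9681, the equation fails at this point, so it cannot hold for all real values of x and y for which both sides are defined.
Squaring the right side gives x + 2√(xy) + y, not x + y.

Conclusion: No, this is NOT an identity.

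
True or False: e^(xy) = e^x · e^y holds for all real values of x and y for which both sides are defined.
Claim: e^(xy) = e^x · e^y.
Test a specific point where both sides are defined: x = 5, y = 1.
LHS = e^(xy) ≈ 148.4132
RHS = e^x · e^y ≈ 403.4288
Since 148.4132 ≠ 403.4288, the equation fails at this point, so it cannot hold for all real values of x and y for which both sides are defined.
e^x · e^y = e^(x+y), not e^(xy).

Conclusion: False.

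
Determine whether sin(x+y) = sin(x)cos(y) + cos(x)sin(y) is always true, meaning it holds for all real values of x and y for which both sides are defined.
Claim: sin(x+y) = sin(x)cos(y) + cos(x)sin(y).
Reasoning: By Euler's formula e^(i(x+y)) = e^(ix)·e^(iy) = (cos x + i·sin x)(cos y + i·sin y). The imaginary part of the left side is sin(x+y); the imaginary part of the product is sin(x)cos(y) + cos(x)sin(y).
So the two sides agree for all real values of x and y for which both sides are defined.

Conclusion: Yes, this is an identity.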